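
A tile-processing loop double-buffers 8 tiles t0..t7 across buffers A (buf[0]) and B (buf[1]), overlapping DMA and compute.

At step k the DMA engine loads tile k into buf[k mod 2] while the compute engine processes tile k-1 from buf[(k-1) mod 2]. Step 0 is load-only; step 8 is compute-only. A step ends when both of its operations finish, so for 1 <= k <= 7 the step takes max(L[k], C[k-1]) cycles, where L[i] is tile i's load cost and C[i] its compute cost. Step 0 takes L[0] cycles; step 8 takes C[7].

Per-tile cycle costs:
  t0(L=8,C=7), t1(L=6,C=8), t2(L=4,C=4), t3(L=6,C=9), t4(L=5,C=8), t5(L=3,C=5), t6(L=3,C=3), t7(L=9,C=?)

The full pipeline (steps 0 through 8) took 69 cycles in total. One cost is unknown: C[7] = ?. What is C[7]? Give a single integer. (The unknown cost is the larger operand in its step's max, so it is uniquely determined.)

step 0: dur = L[0]=8 = 8
step 1: dur = max(L[1]=6, C[0]=7) = 7
step 2: dur = max(L[2]=4, C[1]=8) = 8
step 3: dur = max(L[3]=6, C[2]=4) = 6
step 4: dur = max(L[4]=5, C[3]=9) = 9
step 5: dur = max(L[5]=3, C[4]=8) = 8
step 6: dur = max(L[6]=3, C[5]=5) = 5
step 7: dur = max(L[7]=9, C[6]=3) = 9
step 8: dur = C[7]=? = C[7]  (unknown; binding)
sum of known step durations = 60
dur[8] = total - known = 69 - 60 = 9
C[7] is the binding max in step 8, so C[7] = dur[8] = 9

C[7] = 9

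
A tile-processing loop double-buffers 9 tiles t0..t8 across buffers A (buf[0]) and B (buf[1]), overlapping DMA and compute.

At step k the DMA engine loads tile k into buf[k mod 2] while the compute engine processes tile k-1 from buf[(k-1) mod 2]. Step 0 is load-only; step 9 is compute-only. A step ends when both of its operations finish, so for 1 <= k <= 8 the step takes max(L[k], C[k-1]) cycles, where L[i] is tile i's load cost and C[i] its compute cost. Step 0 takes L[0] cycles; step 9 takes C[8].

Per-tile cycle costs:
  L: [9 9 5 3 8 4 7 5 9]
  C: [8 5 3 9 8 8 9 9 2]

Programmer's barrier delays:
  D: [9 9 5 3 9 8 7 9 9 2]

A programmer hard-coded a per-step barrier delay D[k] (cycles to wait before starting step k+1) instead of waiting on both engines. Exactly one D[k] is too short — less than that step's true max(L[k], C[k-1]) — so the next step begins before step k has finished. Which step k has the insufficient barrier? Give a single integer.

hazard at step 6

k=0 barrier L[0]=9→9c, D[0]=9 ok
k=1 barrier max(L[1]=9,C[0]=8)→9c, D[1]=9 ok
k=2 barrier max(L[2]=5,C[1]=5)→5c, D[2]=5 ok
k=3 barrier max(L[3]=3,C[2]=3)→3c, D[3]=3 ok
k=4 barrier max(L[4]=8,C[3]=9)→9c, D[4]=9 ok
k=5 barrier max(L[5]=4,C[4]=8)→8c, D[5]=8 ok
k=6 barrier max(L[6]=7,C[5]=8)→8c, D[6]=7 SHORT
k=7 barrier max(L[7]=5,C[6]=9)→9c, D[7]=9 ok
k=8 barrier max(L[8]=9,C[7]=9)→9c, D[8]=9 ok
k=9 barrier C[8]=2→2c, D[9]=2 ok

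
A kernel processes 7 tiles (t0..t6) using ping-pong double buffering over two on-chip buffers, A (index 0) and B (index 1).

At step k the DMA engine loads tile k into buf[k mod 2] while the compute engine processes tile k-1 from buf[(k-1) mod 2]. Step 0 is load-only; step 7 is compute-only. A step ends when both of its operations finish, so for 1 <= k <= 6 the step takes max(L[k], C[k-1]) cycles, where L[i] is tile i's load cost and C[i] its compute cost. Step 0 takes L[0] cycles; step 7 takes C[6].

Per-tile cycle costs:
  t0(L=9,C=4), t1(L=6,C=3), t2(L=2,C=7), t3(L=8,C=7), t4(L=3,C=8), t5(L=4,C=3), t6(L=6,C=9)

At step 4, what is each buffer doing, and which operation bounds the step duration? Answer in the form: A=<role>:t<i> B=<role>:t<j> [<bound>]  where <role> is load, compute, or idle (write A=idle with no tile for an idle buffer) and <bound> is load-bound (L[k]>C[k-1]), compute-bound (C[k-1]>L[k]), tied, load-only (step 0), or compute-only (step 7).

step 4: A=load:t4 B=compute:t3 [compute-bound]

k=0 load=t0/9c comp=- wait=9 total=9
k=1 load=t1/6c comp=t0/4c wait=6 total=15
k=2 load=t2/2c comp=t1/3c wait=3 total=18
k=3 load=t3/8c comp=t2/7c wait=8 total=26
k=4 load=t4/3c comp=t3/7c wait=7 total=33
k=5 load=t5/4c comp=t4/8c wait=8 total=41
k=6 load=t6/6c comp=t5/3c wait=6 total=47
k=7 load=- comp=t6/9c wait=9 total=56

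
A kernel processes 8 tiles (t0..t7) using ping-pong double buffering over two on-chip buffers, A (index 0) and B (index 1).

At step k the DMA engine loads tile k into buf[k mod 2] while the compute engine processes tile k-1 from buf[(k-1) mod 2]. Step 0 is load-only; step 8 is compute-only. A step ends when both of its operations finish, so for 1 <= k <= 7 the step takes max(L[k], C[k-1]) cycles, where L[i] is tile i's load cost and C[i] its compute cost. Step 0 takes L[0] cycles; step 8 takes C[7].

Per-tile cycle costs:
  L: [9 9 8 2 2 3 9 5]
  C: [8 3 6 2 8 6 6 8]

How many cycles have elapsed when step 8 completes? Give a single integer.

end_cycle[8] = 65

[0] DMA t0→A (9c) ∥ CU idle ⇒ 9c, clock 9
[1] DMA t1→B (9c) ∥ CU A:t0 (8c) ⇒ 9c, clock 18
[2] DMA t2→A (8c) ∥ CU B:t1 (3c) ⇒ 8c, clock 26
[3] DMA t3→B (2c) ∥ CU A:t2 (6c) ⇒ 6c, clock 32
[4] DMA t4→A (2c) ∥ CU B:t3 (2c) ⇒ 2c, clock 34
[5] DMA t5→B (3c) ∥ CU A:t4 (8c) ⇒ 8c, clock 42
[6] DMA t6→A (9c) ∥ CU B:t5 (6c) ⇒ 9c, clock 51
[7] DMA t7→B (5c) ∥ CU A:t6 (6c) ⇒ 6c, clock 57
[8] DMA idle ∥ CU B:t7 (8c) ⇒ 8c, clock 65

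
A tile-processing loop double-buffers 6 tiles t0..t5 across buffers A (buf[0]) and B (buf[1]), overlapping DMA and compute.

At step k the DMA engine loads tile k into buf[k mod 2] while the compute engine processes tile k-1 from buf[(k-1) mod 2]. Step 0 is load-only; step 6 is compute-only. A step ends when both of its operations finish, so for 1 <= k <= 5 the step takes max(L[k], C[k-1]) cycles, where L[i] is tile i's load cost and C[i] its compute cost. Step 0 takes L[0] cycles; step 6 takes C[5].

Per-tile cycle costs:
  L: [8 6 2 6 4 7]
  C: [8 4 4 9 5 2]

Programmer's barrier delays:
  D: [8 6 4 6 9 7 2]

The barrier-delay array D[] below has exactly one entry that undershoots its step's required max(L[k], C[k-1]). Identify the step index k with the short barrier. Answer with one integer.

hazard at step 1

[0] required=L[0]=8=8 vs D=8 ok
[1] required=max(L[1]=6,C[0]=8)=8 vs D=6 SHORT
[2] required=max(L[2]=2,C[1]=4)=4 vs D=4 ok
[3] required=max(L[3]=6,C[2]=4)=6 vs D=6 ok
[4] required=max(L[4]=4,C[3]=9)=9 vs D=9 ok
[5] required=max(L[5]=7,C[4]=5)=7 vs D=7 ok
[6] required=C[5]=2=2 vs D=2 ok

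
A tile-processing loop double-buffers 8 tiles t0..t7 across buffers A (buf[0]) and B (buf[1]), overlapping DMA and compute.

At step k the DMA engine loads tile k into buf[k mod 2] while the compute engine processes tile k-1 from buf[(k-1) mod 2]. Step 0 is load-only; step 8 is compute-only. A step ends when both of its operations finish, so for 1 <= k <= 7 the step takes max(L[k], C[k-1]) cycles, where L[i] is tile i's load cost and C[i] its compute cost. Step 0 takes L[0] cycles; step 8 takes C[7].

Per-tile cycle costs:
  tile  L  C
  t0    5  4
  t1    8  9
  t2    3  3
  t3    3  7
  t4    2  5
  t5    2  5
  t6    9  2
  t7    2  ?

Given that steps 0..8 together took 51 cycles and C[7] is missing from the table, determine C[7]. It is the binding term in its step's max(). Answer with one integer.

step 0: dur = L[0]=5 = 5
step 1: dur = max(L[1]=8, C[0]=4) = 8
step 2: dur = max(L[2]=3, C[1]=9) = 9
step 3: dur = max(L[3]=3, C[2]=3) = 3
step 4: dur = max(L[4]=2, C[3]=7) = 7
step 5: dur = max(L[5]=2, C[4]=5) = 5
step 6: dur = max(L[6]=9, C[5]=5) = 9
step 7: dur = max(L[7]=2, C[6]=2) = 2
step 8: dur = C[7]=? = C[7]  (unknown; binding)
sum of known step durations = 48
dur[8] = total - known = 51 - 48 = 3
C[7] is the binding max in step 8, so C[7] = dur[8] = 3

C[7] = 3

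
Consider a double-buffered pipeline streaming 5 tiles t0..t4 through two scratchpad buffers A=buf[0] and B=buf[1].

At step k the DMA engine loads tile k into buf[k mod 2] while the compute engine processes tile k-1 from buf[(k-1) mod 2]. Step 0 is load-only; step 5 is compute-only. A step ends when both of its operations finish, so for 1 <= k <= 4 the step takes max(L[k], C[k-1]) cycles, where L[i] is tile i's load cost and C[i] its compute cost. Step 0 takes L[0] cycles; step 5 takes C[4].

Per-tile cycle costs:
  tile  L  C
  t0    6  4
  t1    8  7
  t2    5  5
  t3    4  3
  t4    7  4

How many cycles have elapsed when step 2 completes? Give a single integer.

end_cycle[2] = 21

k=0 load=t0/6c comp=- wait=6 total=6
k=1 load=t1/8c comp=t0/4c wait=8 total=14
k=2 load=t2/5c comp=t1/7c wait=7 total=21
k=3 load=t3/4c comp=t2/5c wait=5 total=26
k=4 load=t4/7c comp=t3/3c wait=7 total=33
k=5 load=- comp=t4/4c wait=4 total=37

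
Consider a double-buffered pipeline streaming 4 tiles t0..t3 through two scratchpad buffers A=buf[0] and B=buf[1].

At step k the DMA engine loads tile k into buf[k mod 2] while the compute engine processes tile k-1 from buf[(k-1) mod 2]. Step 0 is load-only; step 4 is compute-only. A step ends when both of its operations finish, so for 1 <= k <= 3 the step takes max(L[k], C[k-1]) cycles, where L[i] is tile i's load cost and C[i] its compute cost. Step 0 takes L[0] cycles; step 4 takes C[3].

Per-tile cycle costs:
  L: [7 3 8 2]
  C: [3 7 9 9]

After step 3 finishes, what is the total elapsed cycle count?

k=0 load=t0/7c comp=- wait=7 total=7
k=1 load=t1/3c comp=t0/3c wait=3 total=10
k=2 load=t2/8c comp=t1/7c wait=8 total=18
k=3 load=t3/2c comp=t2/9c wait=9 total=27
k=4 load=- comp=t3/9c wait=9 total=36

end_cycle[3] = 27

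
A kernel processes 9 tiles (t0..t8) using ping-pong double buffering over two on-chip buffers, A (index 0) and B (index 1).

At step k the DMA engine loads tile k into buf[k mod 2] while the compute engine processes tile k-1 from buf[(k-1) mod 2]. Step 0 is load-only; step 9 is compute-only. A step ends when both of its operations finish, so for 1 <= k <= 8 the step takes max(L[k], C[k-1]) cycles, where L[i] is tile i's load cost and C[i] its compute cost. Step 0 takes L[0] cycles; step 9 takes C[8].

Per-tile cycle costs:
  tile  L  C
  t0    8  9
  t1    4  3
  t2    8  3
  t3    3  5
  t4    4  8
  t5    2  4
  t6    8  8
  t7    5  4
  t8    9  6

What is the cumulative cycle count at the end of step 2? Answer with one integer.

end_cycle[2] = 25

step 0: L[0]=8 → dur=8, Σ=8 | A=load:t0 B=idle [load-only]
step 1: L[1]=4 C[0]=9 → dur=9, Σ=17 | A=compute:t0 B=load:t1 [compute-bound]
step 2: L[2]=8 C[1]=3 → dur=8, Σ=25 | A=load:t2 B=compute:t1 [load-bound]
step 3: L[3]=3 C[2]=3 → dur=3, Σ=28 | A=compute:t2 B=load:t3 [tied]
step 4: L[4]=4 C[3]=5 → dur=5, Σ=33 | A=load:t4 B=compute:t3 [compute-bound]
step 5: L[5]=2 C[4]=8 → dur=8, Σ=41 | A=compute:t4 B=load:t5 [compute-bound]
step 6: L[6]=8 C[5]=4 → dur=8, Σ=49 | A=load:t6 B=compute:t5 [load-bound]
step 7: L[7]=5 C[6]=8 → dur=8, Σ=57 | A=compute:t6 B=load:t7 [compute-bound]
step 8: L[8]=9 C[7]=4 → dur=9, Σ=66 | A=load:t8 B=compute:t7 [load-bound]
step 9: C[8]=6 → dur=6, Σ=72 | A=compute:t8 B=idle [compute-only]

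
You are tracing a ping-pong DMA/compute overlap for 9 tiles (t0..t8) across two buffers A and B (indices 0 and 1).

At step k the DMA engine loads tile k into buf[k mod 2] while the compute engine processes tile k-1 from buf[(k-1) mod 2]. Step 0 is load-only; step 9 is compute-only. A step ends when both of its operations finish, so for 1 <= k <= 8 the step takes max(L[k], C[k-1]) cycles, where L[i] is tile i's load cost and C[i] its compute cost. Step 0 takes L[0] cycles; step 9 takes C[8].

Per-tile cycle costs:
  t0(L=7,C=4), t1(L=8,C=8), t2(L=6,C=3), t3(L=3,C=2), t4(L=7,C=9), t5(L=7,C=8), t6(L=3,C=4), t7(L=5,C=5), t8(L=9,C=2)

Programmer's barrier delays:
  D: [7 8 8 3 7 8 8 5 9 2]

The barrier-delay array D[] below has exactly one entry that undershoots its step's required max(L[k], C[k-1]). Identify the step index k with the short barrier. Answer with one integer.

hazard at step 5

step 0: need L[0]=7 = 7; D[0]=7 ok
step 1: need max(L[1]=8,C[0]=4) = 8; D[1]=8 ok
step 2: need max(L[2]=6,C[1]=8) = 8; D[2]=8 ok
step 3: need max(L[3]=3,C[2]=3) = 3; D[3]=3 ok
step 4: need max(L[4]=7,C[3]=2) = 7; D[4]=7 ok
step 5: need max(L[5]=7,C[4]=9) = 9; D[5]=8 SHORT
step 6: need max(L[6]=3,C[5]=8) = 8; D[6]=8 ok
step 7: need max(L[7]=5,C[6]=4) = 5; D[7]=5 ok
step 8: need max(L[8]=9,C[7]=5) = 9; D[8]=9 ok
step 9: need C[8]=2 = 2; D[9]=2 ok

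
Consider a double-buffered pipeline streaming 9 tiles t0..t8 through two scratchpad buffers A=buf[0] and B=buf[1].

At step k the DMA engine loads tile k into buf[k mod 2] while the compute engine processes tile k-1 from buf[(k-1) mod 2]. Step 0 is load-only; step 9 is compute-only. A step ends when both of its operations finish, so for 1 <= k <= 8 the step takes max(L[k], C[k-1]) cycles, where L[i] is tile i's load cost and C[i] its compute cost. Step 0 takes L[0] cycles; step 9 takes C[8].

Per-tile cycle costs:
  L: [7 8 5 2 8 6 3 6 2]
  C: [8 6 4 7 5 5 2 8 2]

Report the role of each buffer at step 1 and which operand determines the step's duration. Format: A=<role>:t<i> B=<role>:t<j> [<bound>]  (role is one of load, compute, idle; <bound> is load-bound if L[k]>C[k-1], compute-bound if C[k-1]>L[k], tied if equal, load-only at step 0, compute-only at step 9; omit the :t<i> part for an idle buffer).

[0] DMA t0→A (7c) ∥ CU idle ⇒ 7c, clock 7
[1] DMA t1→B (8c) ∥ CU A:t0 (8c) ⇒ 8c, clock 15
[2] DMA t2→A (5c) ∥ CU B:t1 (6c) ⇒ 6c, clock 21
[3] DMA t3→B (2c) ∥ CU A:t2 (4c) ⇒ 4c, clock 25
[4] DMA t4→A (8c) ∥ CU B:t3 (7c) ⇒ 8c, clock 33
[5] DMA t5→B (6c) ∥ CU A:t4 (5c) ⇒ 6c, clock 39
[6] DMA t6→A (3c) ∥ CU B:t5 (5c) ⇒ 5c, clock 44
[7] DMA t7→B (6c) ∥ CU A:t6 (2c) ⇒ 6c, clock 50
[8] DMA t8→A (2c) ∥ CU B:t7 (8c) ⇒ 8c, clock 58
[9] DMA idle ∥ CU A:t8 (2c) ⇒ 2c, clock 60

step 1: A=compute:t0 B=load:t1 [tied]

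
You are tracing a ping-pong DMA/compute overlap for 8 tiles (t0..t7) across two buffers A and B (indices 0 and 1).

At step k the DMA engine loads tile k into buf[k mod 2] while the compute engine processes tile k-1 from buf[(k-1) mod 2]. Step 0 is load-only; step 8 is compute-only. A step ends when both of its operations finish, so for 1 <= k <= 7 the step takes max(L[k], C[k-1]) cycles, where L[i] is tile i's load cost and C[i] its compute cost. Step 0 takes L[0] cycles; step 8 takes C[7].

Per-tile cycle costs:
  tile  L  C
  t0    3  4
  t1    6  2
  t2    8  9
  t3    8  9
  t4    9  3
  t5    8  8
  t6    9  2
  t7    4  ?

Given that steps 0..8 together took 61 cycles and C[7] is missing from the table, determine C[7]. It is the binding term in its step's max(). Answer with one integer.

step 0 | dur = L[0]=3 = 3
step 1 | dur = max(L[1]=6, C[0]=4) = 6
step 2 | dur = max(L[2]=8, C[1]=2) = 8
step 3 | dur = max(L[3]=8, C[2]=9) = 9
step 4 | dur = max(L[4]=9, C[3]=9) = 9
step 5 | dur = max(L[5]=8, C[4]=3) = 8
step 6 | dur = max(L[6]=9, C[5]=8) = 9
step 7 | dur = max(L[7]=4, C[6]=2) = 4
step 8 | dur = C[7]=? = C[7]  (unknown; binding)
sum of known step durations = 56
dur[8] = total - known = 61 - 56 = 5
C[7] is the binding max in step 8, so C[7] = dur[8] = 5

C[7] = 5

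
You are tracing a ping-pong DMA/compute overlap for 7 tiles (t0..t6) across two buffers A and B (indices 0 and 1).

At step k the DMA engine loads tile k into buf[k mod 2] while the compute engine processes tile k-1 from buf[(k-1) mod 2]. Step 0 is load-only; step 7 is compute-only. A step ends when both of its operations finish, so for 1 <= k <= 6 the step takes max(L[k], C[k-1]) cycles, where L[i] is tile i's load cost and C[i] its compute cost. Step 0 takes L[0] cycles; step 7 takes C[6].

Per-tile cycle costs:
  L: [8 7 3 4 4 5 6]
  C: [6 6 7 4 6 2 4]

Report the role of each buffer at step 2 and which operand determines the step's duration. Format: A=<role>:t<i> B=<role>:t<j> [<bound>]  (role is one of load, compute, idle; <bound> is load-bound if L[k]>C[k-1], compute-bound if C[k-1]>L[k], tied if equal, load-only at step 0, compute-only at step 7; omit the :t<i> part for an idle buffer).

step 0: L[0]=8 → dur=8, Σ=8 | A=load:t0 B=idle [load-only]
step 1: L[1]=7 C[0]=6 → dur=7, Σ=15 | A=compute:t0 B=load:t1 [load-bound]
step 2: L[2]=3 C[1]=6 → dur=6, Σ=21 | A=load:t2 B=compute:t1 [compute-bound]
step 3: L[3]=4 C[2]=7 → dur=7, Σ=28 | A=compute:t2 B=load:t3 [compute-bound]
step 4: L[4]=4 C[3]=4 → dur=4, Σ=32 | A=load:t4 B=compute:t3 [tied]
step 5: L[5]=5 C[4]=6 → dur=6, Σ=38 | A=compute:t4 B=load:t5 [compute-bound]
step 6: L[6]=6 C[5]=2 → dur=6, Σ=44 | A=load:t6 B=compute:t5 [load-bound]
step 7: C[6]=4 → dur=4, Σ=48 | A=compute:t6 B=idle [compute-only]

step 2: A=load:t2 B=compute:t1 [compute-bound]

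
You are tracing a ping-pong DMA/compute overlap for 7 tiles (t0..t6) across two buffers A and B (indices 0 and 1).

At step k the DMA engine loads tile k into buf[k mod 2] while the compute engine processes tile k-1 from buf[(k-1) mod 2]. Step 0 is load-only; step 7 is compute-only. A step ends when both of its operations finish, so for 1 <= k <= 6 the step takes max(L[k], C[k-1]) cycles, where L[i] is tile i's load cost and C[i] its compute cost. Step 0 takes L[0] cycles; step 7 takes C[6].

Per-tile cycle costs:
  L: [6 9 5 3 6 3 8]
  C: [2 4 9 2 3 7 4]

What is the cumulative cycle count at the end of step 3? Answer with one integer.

end_cycle[3] = 29

  0. 6=6c; end=6; A:t0 B:-
  1. max(9,2)=9c; end=15; A:t0 B:t1
  2. max(5,4)=5c; end=20; A:t2 B:t1
  3. max(3,9)=9c; end=29; A:t2 B:t3
  4. max(6,2)=6c; end=35; A:t4 B:t3
  5. max(3,3)=3c; end=38; A:t4 B:t5
  6. max(8,7)=8c; end=46; A:t6 B:t5
  7. 4=4c; end=50; A:t6 B:t5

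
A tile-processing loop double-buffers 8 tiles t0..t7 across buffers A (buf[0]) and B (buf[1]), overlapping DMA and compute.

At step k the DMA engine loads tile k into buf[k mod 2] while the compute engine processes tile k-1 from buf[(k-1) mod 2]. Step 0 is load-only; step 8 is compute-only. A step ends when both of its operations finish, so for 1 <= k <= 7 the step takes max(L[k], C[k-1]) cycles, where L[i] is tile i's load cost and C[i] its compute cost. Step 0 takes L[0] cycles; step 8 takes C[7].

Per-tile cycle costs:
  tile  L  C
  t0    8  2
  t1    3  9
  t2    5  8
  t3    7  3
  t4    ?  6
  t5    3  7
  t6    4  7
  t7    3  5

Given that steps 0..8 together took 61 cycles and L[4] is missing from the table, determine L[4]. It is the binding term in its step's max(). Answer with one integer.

L[4] = 8

step 0: dur = L[0]=8 = 8
step 1: dur = max(L[1]=3, C[0]=2) = 3
step 2: dur = max(L[2]=5, C[1]=9) = 9
step 3: dur = max(L[3]=7, C[2]=8) = 8
step 4: dur = max(L[4]=?, C[3]=3) = L[4]  (unknown; binding)
step 5: dur = max(L[5]=3, C[4]=6) = 6
step 6: dur = max(L[6]=4, C[5]=7) = 7
step 7: dur = max(L[7]=3, C[6]=7) = 7
step 8: dur = C[7]=5 = 5
sum of known step durations = 53
dur[4] = total - known = 61 - 53 = 8
L[4] is the binding max in step 4, so L[4] = dur[4] = 8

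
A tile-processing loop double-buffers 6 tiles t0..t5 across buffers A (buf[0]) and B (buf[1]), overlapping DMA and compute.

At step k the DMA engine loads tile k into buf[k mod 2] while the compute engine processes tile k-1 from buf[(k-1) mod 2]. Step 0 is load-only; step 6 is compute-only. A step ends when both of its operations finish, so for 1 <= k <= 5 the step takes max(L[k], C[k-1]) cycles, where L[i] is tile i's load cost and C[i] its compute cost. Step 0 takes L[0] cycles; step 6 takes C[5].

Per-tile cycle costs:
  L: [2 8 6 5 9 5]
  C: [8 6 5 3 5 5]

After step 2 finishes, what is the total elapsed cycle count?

  0. 2=2c; end=2; A:t0 B:-
  1. max(8,8)=8c; end=10; A:t0 B:t1
  2. max(6,6)=6c; end=16; A:t2 B:t1
  3. max(5,5)=5c; end=21; A:t2 B:t3
  4. max(9,3)=9c; end=30; A:t4 B:t3
  5. max(5,5)=5c; end=35; A:t4 B:t5
  6. 5=5c; end=40; A:t4 B:t5

end_cycle[2] = 16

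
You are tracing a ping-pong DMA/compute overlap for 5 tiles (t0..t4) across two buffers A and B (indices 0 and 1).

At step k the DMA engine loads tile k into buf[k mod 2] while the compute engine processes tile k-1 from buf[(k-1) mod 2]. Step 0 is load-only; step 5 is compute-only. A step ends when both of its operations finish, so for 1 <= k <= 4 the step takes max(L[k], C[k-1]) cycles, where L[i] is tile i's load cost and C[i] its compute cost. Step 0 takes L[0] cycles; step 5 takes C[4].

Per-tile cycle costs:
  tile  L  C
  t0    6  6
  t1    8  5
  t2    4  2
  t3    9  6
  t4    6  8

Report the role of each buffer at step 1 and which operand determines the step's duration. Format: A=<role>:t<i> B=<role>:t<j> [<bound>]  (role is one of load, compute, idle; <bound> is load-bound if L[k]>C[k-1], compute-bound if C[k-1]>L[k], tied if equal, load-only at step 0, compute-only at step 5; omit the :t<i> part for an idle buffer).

  0. 6=6c; end=6; A:t0 B:-
  1. max(8,6)=8c; end=14; A:t0 B:t1
  2. max(4,5)=5c; end=19; A:t2 B:t1
  3. max(9,2)=9c; end=28; A:t2 B:t3
  4. max(6,6)=6c; end=34; A:t4 B:t3
  5. 8=8c; end=42; A:t4 B:t3

step 1: A=compute:t0 B=load:t1 [load-bound]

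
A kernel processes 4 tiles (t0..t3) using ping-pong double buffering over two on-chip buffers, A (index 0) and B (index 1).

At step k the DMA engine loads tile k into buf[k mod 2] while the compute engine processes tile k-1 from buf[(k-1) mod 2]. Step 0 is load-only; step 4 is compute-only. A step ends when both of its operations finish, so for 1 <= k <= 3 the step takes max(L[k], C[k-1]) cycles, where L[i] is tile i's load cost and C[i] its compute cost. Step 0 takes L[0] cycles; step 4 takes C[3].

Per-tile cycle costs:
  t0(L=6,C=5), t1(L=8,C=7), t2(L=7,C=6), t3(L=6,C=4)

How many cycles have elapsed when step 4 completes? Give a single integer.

end_cycle[4] = 31

[0] DMA t0→A (6c) ∥ CU idle ⇒ 6c, clock 6
[1] DMA t1→B (8c) ∥ CU A:t0 (5c) ⇒ 8c, clock 14
[2] DMA t2→A (7c) ∥ CU B:t1 (7c) ⇒ 7c, clock 21
[3] DMA t3→B (6c) ∥ CU A:t2 (6c) ⇒ 6c, clock 27
[4] DMA idle ∥ CU B:t3 (4c) ⇒ 4c, clock 31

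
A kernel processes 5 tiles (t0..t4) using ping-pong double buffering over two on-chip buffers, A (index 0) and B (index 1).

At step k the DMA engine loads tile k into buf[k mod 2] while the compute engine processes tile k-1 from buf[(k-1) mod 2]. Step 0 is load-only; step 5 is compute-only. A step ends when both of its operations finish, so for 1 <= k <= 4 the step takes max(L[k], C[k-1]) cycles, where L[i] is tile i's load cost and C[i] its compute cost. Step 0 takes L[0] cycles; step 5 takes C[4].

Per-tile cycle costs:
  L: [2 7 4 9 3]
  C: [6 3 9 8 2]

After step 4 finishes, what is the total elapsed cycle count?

end_cycle[4] = 30

step 0: L[0]=2 → dur=2, Σ=2 | A=load:t0 B=idle [load-only]
step 1: L[1]=7 C[0]=6 → dur=7, Σ=9 | A=compute:t0 B=load:t1 [load-bound]
step 2: L[2]=4 C[1]=3 → dur=4, Σ=13 | A=load:t2 B=compute:t1 [load-bound]
step 3: L[3]=9 C[2]=9 → dur=9, Σ=22 | A=compute:t2 B=load:t3 [tied]
step 4: L[4]=3 C[3]=8 → dur=8, Σ=30 | A=load:t4 B=compute:t3 [compute-bound]
step 5: C[4]=2 → dur=2, Σ=32 | A=compute:t4 B=idle [compute-only]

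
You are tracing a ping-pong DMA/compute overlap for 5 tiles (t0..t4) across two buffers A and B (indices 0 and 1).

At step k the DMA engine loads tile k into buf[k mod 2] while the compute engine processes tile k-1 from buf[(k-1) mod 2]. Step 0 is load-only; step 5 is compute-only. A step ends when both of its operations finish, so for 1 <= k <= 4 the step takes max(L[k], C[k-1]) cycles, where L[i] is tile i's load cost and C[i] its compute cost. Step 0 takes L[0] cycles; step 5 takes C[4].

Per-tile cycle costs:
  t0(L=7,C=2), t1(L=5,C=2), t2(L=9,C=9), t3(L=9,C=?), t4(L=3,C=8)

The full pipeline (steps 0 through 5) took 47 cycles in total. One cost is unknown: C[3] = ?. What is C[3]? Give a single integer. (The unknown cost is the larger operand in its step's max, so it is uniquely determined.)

step 0 | dur = L[0]=7 = 7
step 1 | dur = max(L[1]=5, C[0]=2) = 5
step 2 | dur = max(L[2]=9, C[1]=2) = 9
step 3 | dur = max(L[3]=9, C[2]=9) = 9
step 4 | dur = max(L[4]=3, C[3]=?) = C[3]  (unknown; binding)
step 5 | dur = C[4]=8 = 8
sum of known step durations = 38
dur[4] = total - known = 47 - 38 = 9
C[3] is the binding max in step 4, so C[3] = dur[4] = 9

C[3] = 9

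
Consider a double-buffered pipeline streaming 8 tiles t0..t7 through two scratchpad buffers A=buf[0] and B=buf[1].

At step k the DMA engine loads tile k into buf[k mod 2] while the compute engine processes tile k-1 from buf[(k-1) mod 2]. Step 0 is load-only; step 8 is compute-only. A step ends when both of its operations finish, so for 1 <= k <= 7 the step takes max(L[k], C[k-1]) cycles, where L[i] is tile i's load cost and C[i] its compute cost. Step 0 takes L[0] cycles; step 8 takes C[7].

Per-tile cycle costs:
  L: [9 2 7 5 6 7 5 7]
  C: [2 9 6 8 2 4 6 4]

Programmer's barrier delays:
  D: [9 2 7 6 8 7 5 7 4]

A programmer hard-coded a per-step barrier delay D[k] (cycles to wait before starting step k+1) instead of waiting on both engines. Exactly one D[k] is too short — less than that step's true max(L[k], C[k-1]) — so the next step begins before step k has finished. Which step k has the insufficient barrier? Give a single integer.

k=0 barrier L[0]=9→9c, D[0]=9 ok
k=1 barrier max(L[1]=2,C[0]=2)→2c, D[1]=2 ok
k=2 barrier max(L[2]=7,C[1]=9)→9c, D[2]=7 SHORT
k=3 barrier max(L[3]=5,C[2]=6)→6c, D[3]=6 ok
k=4 barrier max(L[4]=6,C[3]=8)→8c, D[4]=8 ok
k=5 barrier max(L[5]=7,C[4]=2)→7c, D[5]=7 ok
k=6 barrier max(L[6]=5,C[5]=4)→5c, D[6]=5 ok
k=7 barrier max(L[7]=7,C[6]=6)→7c, D[7]=7 ok
k=8 barrier C[7]=4→4c, D[8]=4 ok

hazard at step 2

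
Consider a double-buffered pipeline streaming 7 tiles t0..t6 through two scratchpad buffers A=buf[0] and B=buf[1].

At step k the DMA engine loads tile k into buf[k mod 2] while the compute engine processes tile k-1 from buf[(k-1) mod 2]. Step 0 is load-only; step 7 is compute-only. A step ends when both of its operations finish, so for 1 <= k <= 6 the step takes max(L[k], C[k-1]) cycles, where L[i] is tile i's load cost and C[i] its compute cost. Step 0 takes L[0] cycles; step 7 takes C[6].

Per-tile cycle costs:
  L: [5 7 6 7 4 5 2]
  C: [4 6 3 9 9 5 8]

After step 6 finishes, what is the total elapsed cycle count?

end_cycle[6] = 48

  0. 5=5c; end=5; A:t0 B:-
  1. max(7,4)=7c; end=12; A:t0 B:t1
  2. max(6,6)=6c; end=18; A:t2 B:t1
  3. max(7,3)=7c; end=25; A:t2 B:t3
  4. max(4,9)=9c; end=34; A:t4 B:t3
  5. max(5,9)=9c; end=43; A:t4 B:t5
  6. max(2,5)=5c; end=48; A:t6 B:t5
  7. 8=8c; end=56; A:t6 B:t5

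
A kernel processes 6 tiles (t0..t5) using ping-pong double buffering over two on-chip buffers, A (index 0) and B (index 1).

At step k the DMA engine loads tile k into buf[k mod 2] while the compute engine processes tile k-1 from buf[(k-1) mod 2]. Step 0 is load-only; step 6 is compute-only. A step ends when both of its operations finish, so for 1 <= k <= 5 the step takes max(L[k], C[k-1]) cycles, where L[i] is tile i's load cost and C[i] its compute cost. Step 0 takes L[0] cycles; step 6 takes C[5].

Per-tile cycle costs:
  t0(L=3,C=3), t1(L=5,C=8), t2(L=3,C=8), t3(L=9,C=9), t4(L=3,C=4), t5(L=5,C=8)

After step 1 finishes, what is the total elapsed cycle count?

[0] DMA t0→A (3c) ∥ CU idle ⇒ 3c, clock 3
[1] DMA t1→B (5c) ∥ CU A:t0 (3c) ⇒ 5c, clock 8
[2] DMA t2→A (3c) ∥ CU B:t1 (8c) ⇒ 8c, clock 16
[3] DMA t3→B (9c) ∥ CU A:t2 (8c) ⇒ 9c, clock 25
[4] DMA t4→A (3c) ∥ CU B:t3 (9c) ⇒ 9c, clock 34
[5] DMA t5→B (5c) ∥ CU A:t4 (4c) ⇒ 5c, clock 39
[6] DMA idle ∥ CU B:t5 (8c) ⇒ 8c, clock 47

end_cycle[1] = 8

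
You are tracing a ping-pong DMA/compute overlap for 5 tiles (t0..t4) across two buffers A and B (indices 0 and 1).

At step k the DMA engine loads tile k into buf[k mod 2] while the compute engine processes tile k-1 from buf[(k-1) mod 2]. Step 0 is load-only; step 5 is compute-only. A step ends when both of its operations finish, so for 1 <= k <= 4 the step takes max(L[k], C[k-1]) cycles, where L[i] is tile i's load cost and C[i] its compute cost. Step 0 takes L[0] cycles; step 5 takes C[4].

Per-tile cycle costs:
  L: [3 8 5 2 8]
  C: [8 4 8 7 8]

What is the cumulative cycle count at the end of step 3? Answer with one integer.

step 0: L[0]=3 → dur=3, Σ=3 | A=load:t0 B=idle [load-only]
step 1: L[1]=8 C[0]=8 → dur=8, Σ=11 | A=compute:t0 B=load:t1 [tied]
step 2: L[2]=5 C[1]=4 → dur=5, Σ=16 | A=load:t2 B=compute:t1 [load-bound]
step 3: L[3]=2 C[2]=8 → dur=8, Σ=24 | A=compute:t2 B=load:t3 [compute-bound]
step 4: L[4]=8 C[3]=7 → dur=8, Σ=32 | A=load:t4 B=compute:t3 [load-bound]
step 5: C[4]=8 → dur=8, Σ=40 | A=compute:t4 B=idle [compute-only]

end_cycle[3] = 24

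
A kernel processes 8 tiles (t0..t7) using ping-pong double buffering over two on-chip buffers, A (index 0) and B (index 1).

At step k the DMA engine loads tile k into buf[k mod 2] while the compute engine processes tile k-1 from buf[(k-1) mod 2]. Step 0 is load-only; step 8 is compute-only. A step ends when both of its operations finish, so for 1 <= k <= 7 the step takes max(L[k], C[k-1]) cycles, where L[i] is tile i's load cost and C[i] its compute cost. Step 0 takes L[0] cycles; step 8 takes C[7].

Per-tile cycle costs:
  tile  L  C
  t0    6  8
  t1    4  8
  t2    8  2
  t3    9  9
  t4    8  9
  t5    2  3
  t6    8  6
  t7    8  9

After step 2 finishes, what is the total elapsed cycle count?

[0] DMA t0→A (6c) ∥ CU idle ⇒ 6c, clock 6
[1] DMA t1→B (4c) ∥ CU A:t0 (8c) ⇒ 8c, clock 14
[2] DMA t2→A (8c) ∥ CU B:t1 (8c) ⇒ 8c, clock 22
[3] DMA t3→B (9c) ∥ CU A:t2 (2c) ⇒ 9c, clock 31
[4] DMA t4→A (8c) ∥ CU B:t3 (9c) ⇒ 9c, clock 40
[5] DMA t5→B (2c) ∥ CU A:t4 (9c) ⇒ 9c, clock 49
[6] DMA t6→A (8c) ∥ CU B:t5 (3c) ⇒ 8c, clock 57
[7] DMA t7→B (8c) ∥ CU A:t6 (6c) ⇒ 8c, clock 65
[8] DMA idle ∥ CU B:t7 (9c) ⇒ 9c, clock 74

end_cycle[2] = 22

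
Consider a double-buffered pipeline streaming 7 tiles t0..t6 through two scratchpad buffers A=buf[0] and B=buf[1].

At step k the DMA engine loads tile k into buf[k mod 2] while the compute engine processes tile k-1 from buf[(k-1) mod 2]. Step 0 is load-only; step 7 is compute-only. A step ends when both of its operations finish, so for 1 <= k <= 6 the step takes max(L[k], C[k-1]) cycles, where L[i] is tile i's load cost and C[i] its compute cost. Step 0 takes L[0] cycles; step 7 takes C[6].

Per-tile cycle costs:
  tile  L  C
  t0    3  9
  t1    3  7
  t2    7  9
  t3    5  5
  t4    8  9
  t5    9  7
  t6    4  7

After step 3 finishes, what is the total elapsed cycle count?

k=0 load=t0/3c comp=- wait=3 total=3
k=1 load=t1/3c comp=t0/9c wait=9 total=12
k=2 load=t2/7c comp=t1/7c wait=7 total=19
k=3 load=t3/5c comp=t2/9c wait=9 total=28
k=4 load=t4/8c comp=t3/5c wait=8 total=36
k=5 load=t5/9c comp=t4/9c wait=9 total=45
k=6 load=t6/4c comp=t5/7c wait=7 total=52
k=7 load=- comp=t6/7c wait=7 total=59

end_cycle[3] = 28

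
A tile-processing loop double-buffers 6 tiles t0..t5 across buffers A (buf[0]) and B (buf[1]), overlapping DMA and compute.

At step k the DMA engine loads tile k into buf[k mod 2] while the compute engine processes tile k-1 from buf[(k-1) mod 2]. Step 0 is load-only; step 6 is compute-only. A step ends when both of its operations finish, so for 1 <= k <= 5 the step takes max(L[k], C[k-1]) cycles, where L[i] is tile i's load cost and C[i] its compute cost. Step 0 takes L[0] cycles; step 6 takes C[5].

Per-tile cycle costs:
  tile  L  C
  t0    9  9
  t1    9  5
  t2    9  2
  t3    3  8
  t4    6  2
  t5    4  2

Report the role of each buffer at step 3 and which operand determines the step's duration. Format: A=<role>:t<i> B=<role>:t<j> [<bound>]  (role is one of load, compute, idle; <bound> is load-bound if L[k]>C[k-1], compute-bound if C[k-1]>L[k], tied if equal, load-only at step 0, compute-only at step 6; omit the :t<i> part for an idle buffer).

step 3: A=compute:t2 B=load:t3 [load-bound]

k=0 load=t0/9c comp=- wait=9 total=9
k=1 load=t1/9c comp=t0/9c wait=9 total=18
k=2 load=t2/9c comp=t1/5c wait=9 total=27
k=3 load=t3/3c comp=t2/2c wait=3 total=30
k=4 load=t4/6c comp=t3/8c wait=8 total=38
k=5 load=t5/4c comp=t4/2c wait=4 total=42
k=6 load=- comp=t5/2c wait=2 total=44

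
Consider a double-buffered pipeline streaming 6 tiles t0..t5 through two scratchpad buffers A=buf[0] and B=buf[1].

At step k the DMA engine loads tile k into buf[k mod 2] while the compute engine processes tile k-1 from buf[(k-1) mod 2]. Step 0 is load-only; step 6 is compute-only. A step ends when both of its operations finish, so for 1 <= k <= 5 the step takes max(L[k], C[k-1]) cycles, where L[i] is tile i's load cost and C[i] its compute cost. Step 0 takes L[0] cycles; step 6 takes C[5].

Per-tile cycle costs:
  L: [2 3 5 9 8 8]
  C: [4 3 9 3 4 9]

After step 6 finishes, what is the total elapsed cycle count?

end_cycle[6] = 45

step 0: L[0]=2 → dur=2, Σ=2 | A=load:t0 B=idle [load-only]
step 1: L[1]=3 C[0]=4 → dur=4, Σ=6 | A=compute:t0 B=load:t1 [compute-bound]
step 2: L[2]=5 C[1]=3 → dur=5, Σ=11 | A=load:t2 B=compute:t1 [load-bound]
step 3: L[3]=9 C[2]=9 → dur=9, Σ=20 | A=compute:t2 B=load:t3 [tied]
step 4: L[4]=8 C[3]=3 → dur=8, Σ=28 | A=load:t4 B=compute:t3 [load-bound]
step 5: L[5]=8 C[4]=4 → dur=8, Σ=36 | A=compute:t4 B=load:t5 [load-bound]
step 6: C[5]=9 → dur=9, Σ=45 | A=idle B=compute:t5 [compute-only]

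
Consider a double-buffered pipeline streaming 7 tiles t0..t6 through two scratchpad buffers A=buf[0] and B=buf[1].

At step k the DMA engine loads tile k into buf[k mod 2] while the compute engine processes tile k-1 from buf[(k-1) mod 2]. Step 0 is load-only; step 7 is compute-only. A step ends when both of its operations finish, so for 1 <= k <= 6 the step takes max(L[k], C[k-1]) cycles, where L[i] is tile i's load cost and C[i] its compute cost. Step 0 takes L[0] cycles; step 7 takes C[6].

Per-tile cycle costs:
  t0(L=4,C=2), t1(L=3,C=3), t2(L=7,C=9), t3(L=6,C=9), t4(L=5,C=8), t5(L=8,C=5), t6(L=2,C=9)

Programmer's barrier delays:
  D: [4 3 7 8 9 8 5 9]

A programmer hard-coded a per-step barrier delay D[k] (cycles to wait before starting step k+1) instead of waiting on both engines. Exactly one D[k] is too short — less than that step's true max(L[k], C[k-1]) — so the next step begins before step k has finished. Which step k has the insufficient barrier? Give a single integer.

hazard at step 3

k=0 barrier L[0]=4→4c, D[0]=4 ok
k=1 barrier max(L[1]=3,C[0]=2)→3c, D[1]=3 ok
k=2 barrier max(L[2]=7,C[1]=3)→7c, D[2]=7 ok
k=3 barrier max(L[3]=6,C[2]=9)→9c, D[3]=8 SHORT
k=4 barrier max(L[4]=5,C[3]=9)→9c, D[4]=9 ok
k=5 barrier max(L[5]=8,C[4]=8)→8c, D[5]=8 ok
k=6 barrier max(L[6]=2,C[5]=5)→5c, D[6]=5 ok
k=7 barrier C[6]=9→9c, D[7]=9 ok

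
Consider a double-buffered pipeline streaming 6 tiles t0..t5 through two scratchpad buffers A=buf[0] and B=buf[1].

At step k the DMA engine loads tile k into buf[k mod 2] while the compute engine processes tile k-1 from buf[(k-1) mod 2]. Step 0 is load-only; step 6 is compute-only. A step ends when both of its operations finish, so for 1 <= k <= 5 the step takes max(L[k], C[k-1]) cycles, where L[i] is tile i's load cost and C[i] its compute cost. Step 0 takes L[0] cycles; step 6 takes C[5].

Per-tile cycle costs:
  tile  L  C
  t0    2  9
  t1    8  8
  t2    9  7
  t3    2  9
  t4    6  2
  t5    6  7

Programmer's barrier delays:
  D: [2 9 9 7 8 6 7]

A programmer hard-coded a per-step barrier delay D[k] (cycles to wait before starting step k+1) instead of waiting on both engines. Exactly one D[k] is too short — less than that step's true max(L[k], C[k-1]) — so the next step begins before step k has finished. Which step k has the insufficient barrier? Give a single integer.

hazard at step 4

step 0: need L[0]=2 = 2; D[0]=2 ok
step 1: need max(L[1]=8,C[0]=9) = 9; D[1]=9 ok
step 2: need max(L[2]=9,C[1]=8) = 9; D[2]=9 ok
step 3: need max(L[3]=2,C[2]=7) = 7; D[3]=7 ok
step 4: need max(L[4]=6,C[3]=9) = 9; D[4]=8 SHORT
step 5: need max(L[5]=6,C[4]=2) = 6; D[5]=6 ok
step 6: need C[5]=7 = 7; D[6]=7 ok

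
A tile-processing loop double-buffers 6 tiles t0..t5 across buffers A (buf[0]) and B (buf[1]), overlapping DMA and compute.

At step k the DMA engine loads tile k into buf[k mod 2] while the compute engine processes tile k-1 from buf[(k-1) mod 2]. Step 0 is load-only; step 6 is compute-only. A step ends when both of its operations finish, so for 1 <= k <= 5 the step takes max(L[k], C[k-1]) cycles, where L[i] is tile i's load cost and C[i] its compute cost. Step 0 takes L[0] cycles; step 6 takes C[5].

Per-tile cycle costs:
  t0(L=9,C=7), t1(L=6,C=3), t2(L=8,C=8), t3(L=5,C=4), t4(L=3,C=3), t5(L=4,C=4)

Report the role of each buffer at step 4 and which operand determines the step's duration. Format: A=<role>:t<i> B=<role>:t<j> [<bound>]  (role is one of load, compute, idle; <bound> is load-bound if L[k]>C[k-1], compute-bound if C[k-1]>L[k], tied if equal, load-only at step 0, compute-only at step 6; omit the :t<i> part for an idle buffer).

k=0 load=t0/9c comp=- wait=9 total=9
k=1 load=t1/6c comp=t0/7c wait=7 total=16
k=2 load=t2/8c comp=t1/3c wait=8 total=24
k=3 load=t3/5c comp=t2/8c wait=8 total=32
k=4 load=t4/3c comp=t3/4c wait=4 total=36
k=5 load=t5/4c comp=t4/3c wait=4 total=40
k=6 load=- comp=t5/4c wait=4 total=44

step 4: A=load:t4 B=compute:t3 [compute-bound]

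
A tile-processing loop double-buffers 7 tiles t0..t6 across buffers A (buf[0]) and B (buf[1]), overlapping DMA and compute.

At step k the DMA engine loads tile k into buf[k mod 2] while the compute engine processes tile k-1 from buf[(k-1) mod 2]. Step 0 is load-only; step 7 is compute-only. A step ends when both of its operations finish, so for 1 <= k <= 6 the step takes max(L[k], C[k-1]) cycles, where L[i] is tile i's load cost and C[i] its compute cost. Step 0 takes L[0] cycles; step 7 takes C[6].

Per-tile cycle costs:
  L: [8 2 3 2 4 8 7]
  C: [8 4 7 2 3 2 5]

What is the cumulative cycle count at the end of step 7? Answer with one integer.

end_cycle[7] = 51

  0. 8=8c; end=8; A:t0 B:-
  1. max(2,8)=8c; end=16; A:t0 B:t1
  2. max(3,4)=4c; end=20; A:t2 B:t1
  3. max(2,7)=7c; end=27; A:t2 B:t3
  4. max(4,2)=4c; end=31; A:t4 B:t3
  5. max(8,3)=8c; end=39; A:t4 B:t5
  6. max(7,2)=7c; end=46; A:t6 B:t5
  7. 5=5c; end=51; A:t6 B:t5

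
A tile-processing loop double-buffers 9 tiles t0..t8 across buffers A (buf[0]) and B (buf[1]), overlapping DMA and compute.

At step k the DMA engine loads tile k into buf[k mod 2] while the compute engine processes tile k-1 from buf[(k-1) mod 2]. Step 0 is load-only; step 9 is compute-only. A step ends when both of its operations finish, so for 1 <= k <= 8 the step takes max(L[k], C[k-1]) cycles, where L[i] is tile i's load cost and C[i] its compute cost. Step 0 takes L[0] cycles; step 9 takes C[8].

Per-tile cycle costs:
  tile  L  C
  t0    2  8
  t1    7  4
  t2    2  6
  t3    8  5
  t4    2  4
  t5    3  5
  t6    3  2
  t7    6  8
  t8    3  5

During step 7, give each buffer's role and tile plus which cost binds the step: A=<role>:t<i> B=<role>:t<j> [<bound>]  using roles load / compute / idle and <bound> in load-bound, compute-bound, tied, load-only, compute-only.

step 7: A=compute:t6 B=load:t7 [load-bound]

k=0 load=t0/2c comp=- wait=2 total=2
k=1 load=t1/7c comp=t0/8c wait=8 total=10
k=2 load=t2/2c comp=t1/4c wait=4 total=14
k=3 load=t3/8c comp=t2/6c wait=8 total=22
k=4 load=t4/2c comp=t3/5c wait=5 total=27
k=5 load=t5/3c comp=t4/4c wait=4 total=31
k=6 load=t6/3c comp=t5/5c wait=5 total=36
k=7 load=t7/6c comp=t6/2c wait=6 total=42
k=8 load=t8/3c comp=t7/8c wait=8 total=50
k=9 load=- comp=t8/5c wait=5 total=55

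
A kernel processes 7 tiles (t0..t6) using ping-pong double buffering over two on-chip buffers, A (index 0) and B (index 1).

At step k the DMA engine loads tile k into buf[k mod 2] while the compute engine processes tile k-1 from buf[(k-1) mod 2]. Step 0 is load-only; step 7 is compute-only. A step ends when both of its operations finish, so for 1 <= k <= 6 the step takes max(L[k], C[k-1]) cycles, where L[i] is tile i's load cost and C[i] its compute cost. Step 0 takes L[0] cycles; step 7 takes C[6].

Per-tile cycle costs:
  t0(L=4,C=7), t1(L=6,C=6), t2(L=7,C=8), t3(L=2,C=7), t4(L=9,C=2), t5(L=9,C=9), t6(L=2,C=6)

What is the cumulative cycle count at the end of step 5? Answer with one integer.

step 0: L[0]=4 → dur=4, Σ=4 | A=load:t0 B=idle [load-only]
step 1: L[1]=6 C[0]=7 → dur=7, Σ=11 | A=compute:t0 B=load:t1 [compute-bound]
step 2: L[2]=7 C[1]=6 → dur=7, Σ=18 | A=load:t2 B=compute:t1 [load-bound]
step 3: L[3]=2 C[2]=8 → dur=8, Σ=26 | A=compute:t2 B=load:t3 [compute-bound]
step 4: L[4]=9 C[3]=7 → dur=9, Σ=35 | A=load:t4 B=compute:t3 [load-bound]
step 5: L[5]=9 C[4]=2 → dur=9, Σ=44 | A=compute:t4 B=load:t5 [load-bound]
step 6: L[6]=2 C[5]=9 → dur=9, Σ=53 | A=load:t6 B=compute:t5 [compute-bound]
step 7: C[6]=6 → dur=6, Σ=59 | A=compute:t6 B=idle [compute-only]

end_cycle[5] = 44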